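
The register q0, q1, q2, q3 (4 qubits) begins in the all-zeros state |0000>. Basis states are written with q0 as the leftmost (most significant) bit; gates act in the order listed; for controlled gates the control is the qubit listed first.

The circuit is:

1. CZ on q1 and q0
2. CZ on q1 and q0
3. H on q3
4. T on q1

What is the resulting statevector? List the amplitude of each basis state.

After the circuit, the state carries amplitude sqrt(2)/2 on |0000>, sqrt(2)/2 on |0001>, and 0 on every other basis state.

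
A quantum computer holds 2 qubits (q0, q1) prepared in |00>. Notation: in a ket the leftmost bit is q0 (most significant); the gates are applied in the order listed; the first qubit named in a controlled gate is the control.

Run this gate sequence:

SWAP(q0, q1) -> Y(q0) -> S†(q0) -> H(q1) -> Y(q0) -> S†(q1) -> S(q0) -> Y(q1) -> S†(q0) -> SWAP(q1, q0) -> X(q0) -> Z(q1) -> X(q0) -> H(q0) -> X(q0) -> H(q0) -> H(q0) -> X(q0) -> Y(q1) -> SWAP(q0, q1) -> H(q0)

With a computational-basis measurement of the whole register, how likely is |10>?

Outcome |10> occurs with probability 1/4.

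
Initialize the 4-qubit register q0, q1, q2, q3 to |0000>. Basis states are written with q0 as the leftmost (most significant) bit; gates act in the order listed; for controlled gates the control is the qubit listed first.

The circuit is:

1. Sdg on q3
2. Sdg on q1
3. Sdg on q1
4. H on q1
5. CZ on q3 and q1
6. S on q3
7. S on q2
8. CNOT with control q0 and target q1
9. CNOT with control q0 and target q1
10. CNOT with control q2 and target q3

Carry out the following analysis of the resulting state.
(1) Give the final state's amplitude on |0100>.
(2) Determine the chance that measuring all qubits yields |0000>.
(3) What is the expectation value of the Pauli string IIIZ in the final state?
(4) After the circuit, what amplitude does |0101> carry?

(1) |0100> carries amplitude sqrt(2)/2 in the final state.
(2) The probability of measuring |0000> is 1/2.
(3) The observable IIIZ averages to 1.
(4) The final state's coefficient on |0101> equals 0.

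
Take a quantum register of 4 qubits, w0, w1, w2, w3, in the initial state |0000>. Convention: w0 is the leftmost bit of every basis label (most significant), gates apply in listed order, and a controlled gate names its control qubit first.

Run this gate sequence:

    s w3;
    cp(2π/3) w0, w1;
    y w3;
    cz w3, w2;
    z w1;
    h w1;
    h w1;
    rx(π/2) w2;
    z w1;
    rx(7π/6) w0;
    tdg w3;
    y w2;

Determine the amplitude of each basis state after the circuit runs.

The final amplitudes are (-1 + sqrt(3))*exp(I*pi/4)/4 on |0001>, (1 - sqrt(3))*exp(3*I*pi/4)/4 on |0011>, (1 + sqrt(3))*exp(3*I*pi/4)/4 on |1001>, (1 + sqrt(3))*exp(I*pi/4)/4 on |1011>, and 0 on every other basis state.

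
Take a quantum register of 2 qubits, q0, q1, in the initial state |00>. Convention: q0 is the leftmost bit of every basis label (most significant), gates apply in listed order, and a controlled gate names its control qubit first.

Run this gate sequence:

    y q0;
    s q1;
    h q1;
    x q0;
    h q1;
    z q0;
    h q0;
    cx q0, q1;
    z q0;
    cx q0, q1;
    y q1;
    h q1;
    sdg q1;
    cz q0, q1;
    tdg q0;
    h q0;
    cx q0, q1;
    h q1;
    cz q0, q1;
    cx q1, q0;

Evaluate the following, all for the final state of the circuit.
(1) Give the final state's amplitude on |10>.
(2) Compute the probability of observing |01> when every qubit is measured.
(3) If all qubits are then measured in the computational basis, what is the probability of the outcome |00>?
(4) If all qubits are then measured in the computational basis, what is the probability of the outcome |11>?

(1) The amplitude on |10> is -1/4 - I/4 + sqrt(2)*I/4.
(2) Outcome |01> occurs with probability sqrt(2)/8 + 1/4.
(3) Outcome |00> occurs with probability sqrt(2)/8 + 1/4.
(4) The probability of measuring |11> is 1/4 - sqrt(2)/8.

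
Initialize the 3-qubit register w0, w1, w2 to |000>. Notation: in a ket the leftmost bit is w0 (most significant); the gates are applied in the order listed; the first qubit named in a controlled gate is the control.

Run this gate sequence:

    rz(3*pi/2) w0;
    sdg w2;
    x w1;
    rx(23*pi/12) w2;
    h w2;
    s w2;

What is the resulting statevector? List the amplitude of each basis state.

After the circuit, the state carries amplitude -sqrt(12 - 6*sqrt(2))*exp(3*I*pi/4)/8 + sqrt(4 - 2*sqrt(2))*exp(I*pi/4)/8 + sqrt(2*sqrt(2) + 4)*exp(3*I*pi/4)/8 + sqrt(6*sqrt(2) + 12)*exp(I*pi/4)/8 on |010>, -sqrt(12 - 6*sqrt(2))*exp(I*pi/4)/8 + sqrt(4 - 2*sqrt(2))*exp(3*I*pi/4)/8 + sqrt(2*sqrt(2) + 4)*exp(I*pi/4)/8 + sqrt(6*sqrt(2) + 12)*exp(3*I*pi/4)/8 on |011>, and 0 on every other basis state.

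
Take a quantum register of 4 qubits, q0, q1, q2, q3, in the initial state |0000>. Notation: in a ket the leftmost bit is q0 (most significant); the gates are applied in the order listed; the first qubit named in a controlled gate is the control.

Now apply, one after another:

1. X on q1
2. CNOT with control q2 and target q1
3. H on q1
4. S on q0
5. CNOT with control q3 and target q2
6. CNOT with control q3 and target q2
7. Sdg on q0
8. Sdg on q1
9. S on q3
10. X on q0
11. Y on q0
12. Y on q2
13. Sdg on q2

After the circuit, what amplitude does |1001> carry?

The amplitude on |1001> is 0. Key observation: steps 4-7 multiply out to the identity, so the circuit reduces to the remaining gates.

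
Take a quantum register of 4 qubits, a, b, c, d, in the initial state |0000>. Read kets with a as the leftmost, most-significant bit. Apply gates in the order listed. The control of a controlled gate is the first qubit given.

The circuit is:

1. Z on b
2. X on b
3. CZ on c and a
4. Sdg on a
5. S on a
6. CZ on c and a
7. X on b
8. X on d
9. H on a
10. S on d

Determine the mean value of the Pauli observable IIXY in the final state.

In the final state, IIXY has expectation 0. Key observation: gates 2-7 undo each other exactly, leaving only the rest of the circuit to track.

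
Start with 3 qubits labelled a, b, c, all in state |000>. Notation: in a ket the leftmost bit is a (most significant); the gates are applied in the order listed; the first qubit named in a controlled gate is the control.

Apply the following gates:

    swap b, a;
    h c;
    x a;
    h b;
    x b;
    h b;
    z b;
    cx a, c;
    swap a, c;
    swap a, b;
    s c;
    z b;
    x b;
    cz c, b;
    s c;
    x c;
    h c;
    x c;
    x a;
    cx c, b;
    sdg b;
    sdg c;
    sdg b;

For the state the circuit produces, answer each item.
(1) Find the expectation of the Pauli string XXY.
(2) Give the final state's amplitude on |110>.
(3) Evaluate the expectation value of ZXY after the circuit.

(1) The observable XXY averages to 0. Key observation: steps 4-7 multiply out to the identity, so the circuit reduces to the remaining gates.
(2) The amplitude on |110> is -1/2.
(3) In the final state, ZXY has expectation -1.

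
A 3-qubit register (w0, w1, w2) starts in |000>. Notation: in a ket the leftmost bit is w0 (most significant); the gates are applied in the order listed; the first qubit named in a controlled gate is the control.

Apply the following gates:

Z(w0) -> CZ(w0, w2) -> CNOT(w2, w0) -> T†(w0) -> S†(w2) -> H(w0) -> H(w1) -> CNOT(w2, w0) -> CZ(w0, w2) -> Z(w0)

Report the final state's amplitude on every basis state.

The resulting statevector has amplitude 1/2 on |000>, 0 on |001>, 1/2 on |010>, 0 on |011>, -1/2 on |100>, 0 on |101>, -1/2 on |110>, 0 on |111>.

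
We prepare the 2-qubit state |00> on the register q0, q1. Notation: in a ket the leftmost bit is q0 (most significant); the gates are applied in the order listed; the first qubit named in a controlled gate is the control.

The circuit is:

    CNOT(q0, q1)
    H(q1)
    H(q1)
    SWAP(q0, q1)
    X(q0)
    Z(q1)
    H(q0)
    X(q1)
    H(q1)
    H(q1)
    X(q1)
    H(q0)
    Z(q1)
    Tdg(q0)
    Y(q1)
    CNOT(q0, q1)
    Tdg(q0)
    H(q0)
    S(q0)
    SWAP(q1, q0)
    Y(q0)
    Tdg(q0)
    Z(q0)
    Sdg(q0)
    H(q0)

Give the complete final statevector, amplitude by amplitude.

The resulting statevector has amplitude exp(3*I*pi/4)/2 on |00>, exp(I*pi/4)/2 on |01>, -exp(3*I*pi/4)/2 on |10>, -exp(I*pi/4)/2 on |11>.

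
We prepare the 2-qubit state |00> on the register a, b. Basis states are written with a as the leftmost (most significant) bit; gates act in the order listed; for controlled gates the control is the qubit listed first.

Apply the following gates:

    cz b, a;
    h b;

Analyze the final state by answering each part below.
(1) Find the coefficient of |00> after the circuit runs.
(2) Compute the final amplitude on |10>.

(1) |00> carries amplitude sqrt(2)/2 in the final state.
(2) The amplitude on |10> is 0.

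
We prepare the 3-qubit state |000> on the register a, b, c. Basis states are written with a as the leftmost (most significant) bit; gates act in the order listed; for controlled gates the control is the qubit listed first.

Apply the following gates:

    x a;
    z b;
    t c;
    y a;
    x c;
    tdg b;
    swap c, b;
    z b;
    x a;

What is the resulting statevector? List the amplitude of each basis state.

After the circuit, the state carries amplitude I on |110>, and 0 on every other basis state.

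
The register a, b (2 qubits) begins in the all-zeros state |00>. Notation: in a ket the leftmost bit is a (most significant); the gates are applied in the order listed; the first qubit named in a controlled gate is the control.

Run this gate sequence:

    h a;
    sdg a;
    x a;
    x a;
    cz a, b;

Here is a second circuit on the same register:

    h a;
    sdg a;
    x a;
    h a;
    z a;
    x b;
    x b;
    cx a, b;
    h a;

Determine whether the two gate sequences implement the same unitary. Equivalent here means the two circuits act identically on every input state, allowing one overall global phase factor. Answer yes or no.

No: there is an input state on which the two circuits produce genuinely different outputs (not merely differing by a phase).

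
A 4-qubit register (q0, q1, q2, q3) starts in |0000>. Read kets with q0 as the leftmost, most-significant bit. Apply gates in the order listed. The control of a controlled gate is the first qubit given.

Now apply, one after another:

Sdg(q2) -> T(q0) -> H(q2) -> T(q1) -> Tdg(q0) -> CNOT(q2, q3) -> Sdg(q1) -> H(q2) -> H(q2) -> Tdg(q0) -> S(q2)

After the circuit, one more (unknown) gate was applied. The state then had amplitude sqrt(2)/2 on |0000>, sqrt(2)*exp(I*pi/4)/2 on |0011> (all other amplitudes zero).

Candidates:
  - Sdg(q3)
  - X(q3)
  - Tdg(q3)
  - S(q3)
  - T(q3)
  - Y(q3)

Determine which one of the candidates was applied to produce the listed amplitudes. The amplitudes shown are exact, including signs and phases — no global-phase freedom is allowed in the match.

The applied gate was Tdg(q3).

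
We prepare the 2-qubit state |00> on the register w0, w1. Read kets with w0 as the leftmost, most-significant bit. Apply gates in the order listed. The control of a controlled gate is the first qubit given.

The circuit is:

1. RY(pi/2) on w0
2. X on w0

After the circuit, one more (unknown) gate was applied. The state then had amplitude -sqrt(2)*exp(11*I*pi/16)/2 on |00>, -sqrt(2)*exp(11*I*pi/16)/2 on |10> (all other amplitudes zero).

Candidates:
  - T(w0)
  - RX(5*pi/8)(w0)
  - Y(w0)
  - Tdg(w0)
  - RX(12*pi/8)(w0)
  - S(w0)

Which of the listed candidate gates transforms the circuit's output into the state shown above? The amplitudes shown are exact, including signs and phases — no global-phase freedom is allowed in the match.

The applied gate was RX(5*pi/8)(w0).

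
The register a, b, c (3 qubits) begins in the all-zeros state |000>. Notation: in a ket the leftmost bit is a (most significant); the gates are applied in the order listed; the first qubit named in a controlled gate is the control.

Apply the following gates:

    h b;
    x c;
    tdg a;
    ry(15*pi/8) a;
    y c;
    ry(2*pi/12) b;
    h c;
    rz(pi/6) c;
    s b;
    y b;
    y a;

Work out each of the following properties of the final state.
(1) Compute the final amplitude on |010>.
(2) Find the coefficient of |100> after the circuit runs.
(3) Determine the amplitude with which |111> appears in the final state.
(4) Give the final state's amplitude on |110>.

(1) The amplitude on |010> is -sqrt(2)*exp(5*I*pi/12)*sin(pi/16)/4.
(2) |100> carries amplitude sqrt(6)*exp(11*I*pi/12)*cos(pi/16)/4 in the final state.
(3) The amplitude on |111> is -sqrt(2)*exp(7*I*pi/12)*cos(pi/16)/4.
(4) |110> carries amplitude -sqrt(2)*exp(5*I*pi/12)*cos(pi/16)/4 in the final state.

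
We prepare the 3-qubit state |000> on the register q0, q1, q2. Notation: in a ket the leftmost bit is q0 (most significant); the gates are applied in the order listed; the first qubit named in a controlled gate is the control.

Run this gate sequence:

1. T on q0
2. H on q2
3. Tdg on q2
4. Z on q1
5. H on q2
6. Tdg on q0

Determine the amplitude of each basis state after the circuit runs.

The final amplitudes are 1/2 - exp(3*I*pi/4)/2 on |000>, 1/2 + exp(3*I*pi/4)/2 on |001>, and 0 on every other basis state.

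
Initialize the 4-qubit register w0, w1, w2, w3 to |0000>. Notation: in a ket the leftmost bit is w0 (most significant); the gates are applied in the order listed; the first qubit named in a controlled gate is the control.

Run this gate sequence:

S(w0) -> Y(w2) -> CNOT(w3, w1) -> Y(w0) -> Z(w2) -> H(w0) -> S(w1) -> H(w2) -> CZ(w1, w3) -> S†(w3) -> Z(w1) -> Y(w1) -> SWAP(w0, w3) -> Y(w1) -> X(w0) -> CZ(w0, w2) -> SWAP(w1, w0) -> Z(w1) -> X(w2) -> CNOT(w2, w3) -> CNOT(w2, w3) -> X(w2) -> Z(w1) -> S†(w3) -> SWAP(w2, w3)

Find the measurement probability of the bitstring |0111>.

Outcome |0111> occurs with probability 1/4. Key observation: gates 18-23 undo each other exactly, leaving only the rest of the circuit to track.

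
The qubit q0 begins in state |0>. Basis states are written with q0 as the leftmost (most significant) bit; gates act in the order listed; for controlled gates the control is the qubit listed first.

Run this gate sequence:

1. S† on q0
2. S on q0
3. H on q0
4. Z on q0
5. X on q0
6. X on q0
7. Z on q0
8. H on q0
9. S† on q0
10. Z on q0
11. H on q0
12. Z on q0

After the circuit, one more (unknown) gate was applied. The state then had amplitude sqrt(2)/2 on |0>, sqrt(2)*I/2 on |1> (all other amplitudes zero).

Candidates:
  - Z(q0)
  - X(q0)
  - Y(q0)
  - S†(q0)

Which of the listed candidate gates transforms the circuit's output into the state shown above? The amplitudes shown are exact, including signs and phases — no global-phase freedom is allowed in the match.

It was S†(q0) that produced the state shown. Key observation: steps 2-9 multiply out to the identity, so the circuit reduces to the remaining gates.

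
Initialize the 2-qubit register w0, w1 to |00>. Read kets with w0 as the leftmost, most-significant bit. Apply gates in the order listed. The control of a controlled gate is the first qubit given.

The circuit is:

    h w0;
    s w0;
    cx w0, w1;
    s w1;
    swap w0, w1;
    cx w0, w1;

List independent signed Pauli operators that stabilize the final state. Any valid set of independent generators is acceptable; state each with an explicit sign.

The final state is stabilized by the group generated by -XI, +IZ; other independent generating sets are equally valid.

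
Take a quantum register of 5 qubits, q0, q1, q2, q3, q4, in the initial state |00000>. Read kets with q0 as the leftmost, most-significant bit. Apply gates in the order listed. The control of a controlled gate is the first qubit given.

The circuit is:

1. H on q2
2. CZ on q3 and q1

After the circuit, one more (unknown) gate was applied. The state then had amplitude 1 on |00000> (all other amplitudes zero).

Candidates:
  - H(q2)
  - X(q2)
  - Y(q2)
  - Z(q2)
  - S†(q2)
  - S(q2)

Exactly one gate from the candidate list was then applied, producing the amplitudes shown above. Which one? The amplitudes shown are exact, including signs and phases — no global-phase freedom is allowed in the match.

The unique candidate consistent with the amplitudes is H(q2).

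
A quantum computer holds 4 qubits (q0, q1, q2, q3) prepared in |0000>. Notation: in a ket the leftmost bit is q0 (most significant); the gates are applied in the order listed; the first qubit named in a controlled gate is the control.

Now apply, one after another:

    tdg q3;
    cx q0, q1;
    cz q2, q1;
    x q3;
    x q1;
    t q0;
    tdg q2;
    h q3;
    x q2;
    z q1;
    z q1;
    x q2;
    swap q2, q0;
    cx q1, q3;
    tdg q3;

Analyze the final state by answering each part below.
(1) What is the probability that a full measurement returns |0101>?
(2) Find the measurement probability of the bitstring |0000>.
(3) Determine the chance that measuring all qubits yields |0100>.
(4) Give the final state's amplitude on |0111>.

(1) A full measurement returns |0101> with probability 1/2. Key observation: steps 9-12 multiply out to the identity, so the circuit reduces to the remaining gates.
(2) The probability of measuring |0000> is 0.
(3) Outcome |0100> occurs with probability 1/2.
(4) The final state's coefficient on |0111> equals 0.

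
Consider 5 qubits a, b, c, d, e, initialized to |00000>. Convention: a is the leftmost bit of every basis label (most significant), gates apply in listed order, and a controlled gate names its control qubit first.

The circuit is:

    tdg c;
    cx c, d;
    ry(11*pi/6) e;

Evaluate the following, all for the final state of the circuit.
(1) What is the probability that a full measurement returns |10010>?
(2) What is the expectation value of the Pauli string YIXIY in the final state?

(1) Outcome |10010> occurs with probability 0.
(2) The expectation value of YIXIY is 0.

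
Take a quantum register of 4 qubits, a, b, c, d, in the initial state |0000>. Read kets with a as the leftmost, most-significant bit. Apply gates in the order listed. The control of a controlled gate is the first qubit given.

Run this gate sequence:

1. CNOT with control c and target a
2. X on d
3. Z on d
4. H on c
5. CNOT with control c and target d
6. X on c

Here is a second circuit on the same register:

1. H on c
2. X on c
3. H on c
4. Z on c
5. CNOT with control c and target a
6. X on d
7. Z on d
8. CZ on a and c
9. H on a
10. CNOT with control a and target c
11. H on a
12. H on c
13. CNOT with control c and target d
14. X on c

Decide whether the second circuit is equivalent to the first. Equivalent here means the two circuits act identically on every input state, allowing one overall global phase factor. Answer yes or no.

No — the two circuits implement different unitaries, even allowing a global phase.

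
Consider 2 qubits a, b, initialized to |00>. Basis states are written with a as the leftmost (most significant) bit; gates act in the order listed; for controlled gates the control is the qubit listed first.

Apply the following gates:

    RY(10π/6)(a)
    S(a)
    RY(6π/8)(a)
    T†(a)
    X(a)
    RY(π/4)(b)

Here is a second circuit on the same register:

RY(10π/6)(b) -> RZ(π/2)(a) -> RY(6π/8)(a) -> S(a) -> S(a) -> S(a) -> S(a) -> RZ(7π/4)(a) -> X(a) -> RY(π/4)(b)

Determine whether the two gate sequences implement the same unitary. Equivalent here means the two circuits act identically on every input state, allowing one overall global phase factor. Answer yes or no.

No: there is an input state on which the two circuits produce genuinely different outputs (not merely differing by a phase).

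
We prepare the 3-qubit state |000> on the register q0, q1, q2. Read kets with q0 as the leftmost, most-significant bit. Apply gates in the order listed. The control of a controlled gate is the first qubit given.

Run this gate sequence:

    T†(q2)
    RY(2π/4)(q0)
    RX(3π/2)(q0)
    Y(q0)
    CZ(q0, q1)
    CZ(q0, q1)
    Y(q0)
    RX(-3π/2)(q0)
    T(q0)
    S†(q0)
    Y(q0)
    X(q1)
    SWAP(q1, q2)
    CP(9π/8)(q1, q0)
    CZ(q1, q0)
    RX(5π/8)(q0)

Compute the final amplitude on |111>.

The final state's coefficient on |111> equals 0.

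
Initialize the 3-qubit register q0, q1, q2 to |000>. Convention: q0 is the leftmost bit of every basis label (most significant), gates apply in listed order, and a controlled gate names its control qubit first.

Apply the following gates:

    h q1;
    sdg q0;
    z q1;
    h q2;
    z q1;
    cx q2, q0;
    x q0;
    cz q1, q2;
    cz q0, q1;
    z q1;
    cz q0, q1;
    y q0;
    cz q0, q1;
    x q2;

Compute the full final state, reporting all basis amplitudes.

The resulting statevector has amplitude 0 on |000>, -I/2 on |001>, 0 on |010>, I/2 on |011>, I/2 on |100>, 0 on |101>, -I/2 on |110>, 0 on |111>.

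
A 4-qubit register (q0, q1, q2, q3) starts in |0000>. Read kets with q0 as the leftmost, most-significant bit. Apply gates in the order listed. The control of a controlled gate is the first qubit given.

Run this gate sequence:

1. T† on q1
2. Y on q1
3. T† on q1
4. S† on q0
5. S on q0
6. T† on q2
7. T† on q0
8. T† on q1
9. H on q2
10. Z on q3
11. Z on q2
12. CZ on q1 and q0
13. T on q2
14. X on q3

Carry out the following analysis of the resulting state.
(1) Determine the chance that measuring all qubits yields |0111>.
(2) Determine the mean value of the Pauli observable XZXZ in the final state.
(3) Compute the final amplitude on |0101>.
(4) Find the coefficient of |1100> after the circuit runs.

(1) Outcome |0111> occurs with probability 1/2.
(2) The observable XZXZ averages to 0.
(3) The final state's coefficient on |0101> equals sqrt(2)/2.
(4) The final state's coefficient on |1100> equals 0.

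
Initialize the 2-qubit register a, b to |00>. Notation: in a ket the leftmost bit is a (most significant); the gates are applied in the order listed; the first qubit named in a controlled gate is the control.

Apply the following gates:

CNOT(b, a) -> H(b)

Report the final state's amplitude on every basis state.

The final amplitudes are sqrt(2)/2 on |00>, sqrt(2)/2 on |01>, 0 on |10>, 0 on |11>.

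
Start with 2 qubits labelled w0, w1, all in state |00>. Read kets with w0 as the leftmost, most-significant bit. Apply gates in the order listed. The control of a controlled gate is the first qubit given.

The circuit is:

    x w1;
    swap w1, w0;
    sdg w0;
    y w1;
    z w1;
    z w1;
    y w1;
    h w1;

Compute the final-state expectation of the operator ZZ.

The expectation value of ZZ is 0.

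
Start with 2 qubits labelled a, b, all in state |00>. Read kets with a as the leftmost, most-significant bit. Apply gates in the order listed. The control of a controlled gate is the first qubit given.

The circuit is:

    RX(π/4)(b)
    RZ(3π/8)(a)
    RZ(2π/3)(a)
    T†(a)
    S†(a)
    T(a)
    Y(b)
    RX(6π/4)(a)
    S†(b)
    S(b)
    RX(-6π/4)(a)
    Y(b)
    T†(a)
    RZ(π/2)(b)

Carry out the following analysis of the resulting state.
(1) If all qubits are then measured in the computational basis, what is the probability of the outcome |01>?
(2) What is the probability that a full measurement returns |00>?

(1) A full measurement returns |01> with probability 1/2 - sqrt(2)/4. Key observation: gates 6-13 undo each other exactly, leaving only the rest of the circuit to track.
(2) Outcome |00> occurs with probability sqrt(2)/4 + 1/2.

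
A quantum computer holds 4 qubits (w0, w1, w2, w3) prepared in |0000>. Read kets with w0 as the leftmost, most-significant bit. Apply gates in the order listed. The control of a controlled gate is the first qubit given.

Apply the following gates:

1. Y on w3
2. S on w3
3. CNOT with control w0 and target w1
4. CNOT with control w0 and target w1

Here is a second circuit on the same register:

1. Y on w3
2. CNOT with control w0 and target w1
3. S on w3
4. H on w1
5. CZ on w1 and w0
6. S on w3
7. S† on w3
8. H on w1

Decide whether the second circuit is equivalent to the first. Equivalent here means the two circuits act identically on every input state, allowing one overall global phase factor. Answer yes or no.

Yes: on every input state the two circuits agree up to one overall phase factor.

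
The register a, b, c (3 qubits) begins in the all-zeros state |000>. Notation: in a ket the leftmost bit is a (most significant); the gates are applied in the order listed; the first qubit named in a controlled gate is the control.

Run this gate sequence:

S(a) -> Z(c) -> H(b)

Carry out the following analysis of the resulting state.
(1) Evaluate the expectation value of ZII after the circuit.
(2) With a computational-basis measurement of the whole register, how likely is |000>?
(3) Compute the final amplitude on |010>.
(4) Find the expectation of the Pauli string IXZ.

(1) The expectation value of ZII is 1.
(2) The probability of measuring |000> is 1/2.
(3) |010> carries amplitude sqrt(2)/2 in the final state.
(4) In the final state, IXZ has expectation 1.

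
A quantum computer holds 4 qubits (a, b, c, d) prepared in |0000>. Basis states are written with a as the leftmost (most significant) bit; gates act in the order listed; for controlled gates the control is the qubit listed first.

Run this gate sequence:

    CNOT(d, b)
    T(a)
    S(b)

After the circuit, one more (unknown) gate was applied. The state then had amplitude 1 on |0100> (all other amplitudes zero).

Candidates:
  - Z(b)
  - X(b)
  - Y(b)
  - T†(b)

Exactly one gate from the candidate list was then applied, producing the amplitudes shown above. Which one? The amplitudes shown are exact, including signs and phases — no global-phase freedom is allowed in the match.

The unique candidate consistent with the amplitudes is X(b).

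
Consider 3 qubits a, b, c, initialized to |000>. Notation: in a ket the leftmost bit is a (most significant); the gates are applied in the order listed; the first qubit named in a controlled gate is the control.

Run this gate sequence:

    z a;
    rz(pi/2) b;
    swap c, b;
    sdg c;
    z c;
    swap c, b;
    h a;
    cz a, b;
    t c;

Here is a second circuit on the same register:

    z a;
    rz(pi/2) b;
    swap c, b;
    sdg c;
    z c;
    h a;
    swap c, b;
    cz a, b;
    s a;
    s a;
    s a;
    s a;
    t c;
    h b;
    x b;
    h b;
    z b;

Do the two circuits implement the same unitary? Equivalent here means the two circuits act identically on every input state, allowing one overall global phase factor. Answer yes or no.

Yes — the two circuits implement the same unitary up to a global phase.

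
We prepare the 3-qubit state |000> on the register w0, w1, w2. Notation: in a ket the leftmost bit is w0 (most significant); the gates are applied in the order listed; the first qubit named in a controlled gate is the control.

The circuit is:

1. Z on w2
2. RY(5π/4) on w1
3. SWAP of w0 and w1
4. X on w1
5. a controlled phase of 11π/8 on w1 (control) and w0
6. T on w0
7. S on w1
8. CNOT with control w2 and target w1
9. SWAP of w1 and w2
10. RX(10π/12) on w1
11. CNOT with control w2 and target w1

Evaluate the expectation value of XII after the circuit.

In the final state, XII has expectation sqrt(2)*(1 + exp(3*I*pi/4))*exp(5*I*pi/8)/4.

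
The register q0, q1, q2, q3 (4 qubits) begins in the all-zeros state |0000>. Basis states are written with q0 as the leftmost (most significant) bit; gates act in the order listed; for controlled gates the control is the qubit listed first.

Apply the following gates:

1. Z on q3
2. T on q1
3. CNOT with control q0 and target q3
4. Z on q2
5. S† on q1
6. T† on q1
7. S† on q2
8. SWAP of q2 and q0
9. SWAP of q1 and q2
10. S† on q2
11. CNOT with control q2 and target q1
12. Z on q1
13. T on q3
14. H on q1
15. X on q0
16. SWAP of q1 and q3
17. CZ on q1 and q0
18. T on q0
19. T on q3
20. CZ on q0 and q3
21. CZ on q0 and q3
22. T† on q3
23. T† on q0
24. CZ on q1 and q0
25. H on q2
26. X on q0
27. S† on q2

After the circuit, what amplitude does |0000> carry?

The final state's coefficient on |0000> equals 1/2. Key observation: gates 17-24 undo each other exactly, leaving only the rest of the circuit to track.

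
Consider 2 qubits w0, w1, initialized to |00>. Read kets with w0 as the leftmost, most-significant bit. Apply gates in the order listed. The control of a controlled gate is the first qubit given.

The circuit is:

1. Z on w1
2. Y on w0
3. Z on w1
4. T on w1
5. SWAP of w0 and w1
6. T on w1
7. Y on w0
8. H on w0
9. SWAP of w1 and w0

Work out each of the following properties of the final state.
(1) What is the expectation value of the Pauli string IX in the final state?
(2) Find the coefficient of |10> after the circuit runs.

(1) The observable IX averages to -1.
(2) The final state's coefficient on |10> equals -sqrt(2)*exp(I*pi/4)/2.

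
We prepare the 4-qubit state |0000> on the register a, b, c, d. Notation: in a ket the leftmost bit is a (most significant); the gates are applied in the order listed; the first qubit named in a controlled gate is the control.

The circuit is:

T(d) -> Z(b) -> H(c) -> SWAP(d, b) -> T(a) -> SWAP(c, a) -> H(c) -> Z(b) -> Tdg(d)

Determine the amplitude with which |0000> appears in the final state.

The amplitude on |0000> is 1/2.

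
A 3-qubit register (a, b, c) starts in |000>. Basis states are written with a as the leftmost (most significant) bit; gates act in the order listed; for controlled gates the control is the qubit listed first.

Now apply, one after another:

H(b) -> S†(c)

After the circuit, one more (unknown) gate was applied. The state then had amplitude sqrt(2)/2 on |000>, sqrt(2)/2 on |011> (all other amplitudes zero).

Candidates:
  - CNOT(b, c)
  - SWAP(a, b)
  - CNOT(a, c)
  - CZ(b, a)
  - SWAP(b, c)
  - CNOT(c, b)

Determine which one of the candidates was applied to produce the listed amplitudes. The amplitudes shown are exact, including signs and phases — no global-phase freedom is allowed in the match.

The unique candidate consistent with the amplitudes is CNOT(b, c).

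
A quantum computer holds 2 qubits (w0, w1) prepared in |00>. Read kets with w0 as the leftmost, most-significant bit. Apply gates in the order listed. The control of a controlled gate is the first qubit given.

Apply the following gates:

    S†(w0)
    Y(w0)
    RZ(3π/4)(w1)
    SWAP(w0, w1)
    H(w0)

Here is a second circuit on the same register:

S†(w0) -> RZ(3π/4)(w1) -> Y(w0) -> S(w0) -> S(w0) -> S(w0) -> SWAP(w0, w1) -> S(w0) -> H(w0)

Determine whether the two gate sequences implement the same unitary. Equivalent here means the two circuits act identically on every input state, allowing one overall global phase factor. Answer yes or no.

No: there is an input state on which the two circuits produce genuinely different outputs (not merely differing by a phase).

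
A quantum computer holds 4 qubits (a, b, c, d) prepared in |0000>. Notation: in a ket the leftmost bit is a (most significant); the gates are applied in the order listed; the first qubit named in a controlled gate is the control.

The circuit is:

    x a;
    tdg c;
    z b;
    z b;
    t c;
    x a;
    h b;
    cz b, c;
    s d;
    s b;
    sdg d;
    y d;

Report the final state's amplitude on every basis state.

The resulting statevector has amplitude sqrt(2)*I/2 on |0001>, -sqrt(2)/2 on |0101>, and 0 on every other basis state. Key observation: steps 1-6 multiply out to the identity, so the circuit reduces to the remaining gates.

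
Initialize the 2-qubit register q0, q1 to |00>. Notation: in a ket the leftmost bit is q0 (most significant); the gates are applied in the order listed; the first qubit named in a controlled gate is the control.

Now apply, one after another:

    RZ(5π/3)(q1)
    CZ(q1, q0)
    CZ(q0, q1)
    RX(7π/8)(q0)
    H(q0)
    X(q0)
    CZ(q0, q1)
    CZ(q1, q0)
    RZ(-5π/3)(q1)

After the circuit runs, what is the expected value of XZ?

The expectation value of XZ is -sqrt(sqrt(2) + 2)/2.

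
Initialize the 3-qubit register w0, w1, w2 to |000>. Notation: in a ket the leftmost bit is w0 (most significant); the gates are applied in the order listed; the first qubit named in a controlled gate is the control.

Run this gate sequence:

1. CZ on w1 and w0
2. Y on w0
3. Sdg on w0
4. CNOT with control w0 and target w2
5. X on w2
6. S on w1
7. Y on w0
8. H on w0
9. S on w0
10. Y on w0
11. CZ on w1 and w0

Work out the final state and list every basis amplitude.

After the circuit, the state carries amplitude -sqrt(2)*I/2 on |000>, sqrt(2)/2 on |100>, and 0 on every other basis state.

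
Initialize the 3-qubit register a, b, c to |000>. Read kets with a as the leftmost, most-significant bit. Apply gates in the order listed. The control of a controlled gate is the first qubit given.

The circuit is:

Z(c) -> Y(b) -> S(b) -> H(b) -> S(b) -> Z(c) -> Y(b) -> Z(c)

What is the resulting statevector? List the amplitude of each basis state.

After the circuit, the state carries amplitude sqrt(2)/2 on |000>, -sqrt(2)*I/2 on |010>, and 0 on every other basis state.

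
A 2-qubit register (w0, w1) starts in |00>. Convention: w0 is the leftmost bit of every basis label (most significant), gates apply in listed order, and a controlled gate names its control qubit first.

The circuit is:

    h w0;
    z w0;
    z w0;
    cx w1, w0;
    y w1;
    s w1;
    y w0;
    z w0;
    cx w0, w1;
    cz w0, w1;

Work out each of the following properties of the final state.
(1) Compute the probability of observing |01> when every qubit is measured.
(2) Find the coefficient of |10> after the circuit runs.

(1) Outcome |01> occurs with probability 1/2.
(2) The final state's coefficient on |10> equals sqrt(2)*I/2.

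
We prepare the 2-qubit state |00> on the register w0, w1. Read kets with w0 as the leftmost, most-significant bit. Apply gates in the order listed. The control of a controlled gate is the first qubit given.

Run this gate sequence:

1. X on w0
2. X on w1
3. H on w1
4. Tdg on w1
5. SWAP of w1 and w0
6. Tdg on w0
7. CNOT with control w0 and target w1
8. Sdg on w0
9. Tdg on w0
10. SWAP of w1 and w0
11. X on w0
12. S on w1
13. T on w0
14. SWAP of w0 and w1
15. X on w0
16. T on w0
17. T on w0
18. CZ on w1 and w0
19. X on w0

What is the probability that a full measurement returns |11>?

A full measurement returns |11> with probability 1/2.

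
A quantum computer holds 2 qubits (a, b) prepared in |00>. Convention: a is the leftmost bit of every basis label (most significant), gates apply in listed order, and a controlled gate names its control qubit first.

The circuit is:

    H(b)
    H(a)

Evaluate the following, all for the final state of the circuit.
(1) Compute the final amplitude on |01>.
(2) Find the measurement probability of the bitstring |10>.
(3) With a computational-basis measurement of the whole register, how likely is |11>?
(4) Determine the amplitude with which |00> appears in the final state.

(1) |01> carries amplitude 1/2 in the final state.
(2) A full measurement returns |10> with probability 1/4.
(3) A full measurement returns |11> with probability 1/4.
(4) The amplitude on |00> is 1/2.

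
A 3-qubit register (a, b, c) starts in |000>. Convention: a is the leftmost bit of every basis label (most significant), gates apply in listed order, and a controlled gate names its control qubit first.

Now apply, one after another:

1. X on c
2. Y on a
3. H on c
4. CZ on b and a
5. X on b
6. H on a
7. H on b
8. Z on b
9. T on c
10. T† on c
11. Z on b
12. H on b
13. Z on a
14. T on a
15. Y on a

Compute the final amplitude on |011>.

The final state's coefficient on |011> equals -exp(I*pi/4)/2. Key observation: the block from step 7 through step 12 cancels to the identity and can be dropped.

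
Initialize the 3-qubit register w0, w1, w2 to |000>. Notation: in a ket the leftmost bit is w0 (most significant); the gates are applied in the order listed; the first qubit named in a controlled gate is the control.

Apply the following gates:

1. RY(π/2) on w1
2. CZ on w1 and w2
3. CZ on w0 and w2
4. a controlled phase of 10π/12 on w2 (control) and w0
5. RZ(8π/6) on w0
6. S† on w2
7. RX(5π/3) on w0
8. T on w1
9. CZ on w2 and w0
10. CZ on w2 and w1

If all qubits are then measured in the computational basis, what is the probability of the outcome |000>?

Outcome |000> occurs with probability 3/8.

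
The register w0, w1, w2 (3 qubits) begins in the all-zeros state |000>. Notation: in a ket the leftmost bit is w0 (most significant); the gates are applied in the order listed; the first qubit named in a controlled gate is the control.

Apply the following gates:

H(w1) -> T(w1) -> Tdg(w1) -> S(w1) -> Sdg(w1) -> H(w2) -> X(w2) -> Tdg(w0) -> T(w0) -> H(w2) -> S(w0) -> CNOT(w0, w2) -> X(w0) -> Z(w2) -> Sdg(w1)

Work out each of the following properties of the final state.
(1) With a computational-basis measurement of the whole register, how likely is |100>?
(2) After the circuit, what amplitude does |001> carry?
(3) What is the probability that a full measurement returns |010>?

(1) The probability of measuring |100> is 1/2.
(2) The amplitude on |001> is 0.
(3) The probability of measuring |010> is 0.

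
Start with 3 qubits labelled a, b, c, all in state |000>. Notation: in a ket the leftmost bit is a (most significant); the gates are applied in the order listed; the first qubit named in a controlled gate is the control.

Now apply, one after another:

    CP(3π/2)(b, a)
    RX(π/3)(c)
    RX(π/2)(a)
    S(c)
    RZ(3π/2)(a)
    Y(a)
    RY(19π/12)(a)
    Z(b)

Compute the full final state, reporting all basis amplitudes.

After the circuit, the state carries amplitude (-sqrt(12 - 6*sqrt(2))/16 + 3*sqrt(4 - 2*sqrt(2))/16 + sqrt(6*sqrt(2) + 12)/16 + 3*sqrt(2*sqrt(2) + 4)/16)*exp(3*I*pi/4) on |000>, (-sqrt(4 - 2*sqrt(2))/16 + sqrt(12 - 6*sqrt(2))/16 + sqrt(2*sqrt(2) + 4)/16 + sqrt(6*sqrt(2) + 12)/16)*exp(3*I*pi/4) on |001>, 0 on |010>, 0 on |011>, (-3*sqrt(2*sqrt(2) + 4)/16 + sqrt(12 - 6*sqrt(2))/16 + 3*sqrt(4 - 2*sqrt(2))/16 + sqrt(6*sqrt(2) + 12)/16)*exp(3*I*pi/4) on |100>, (-sqrt(6*sqrt(2) + 12)/16 + sqrt(4 - 2*sqrt(2))/16 + sqrt(12 - 6*sqrt(2))/16 + sqrt(2*sqrt(2) + 4)/16)*exp(3*I*pi/4) on |101>, 0 on |110>, 0 on |111>.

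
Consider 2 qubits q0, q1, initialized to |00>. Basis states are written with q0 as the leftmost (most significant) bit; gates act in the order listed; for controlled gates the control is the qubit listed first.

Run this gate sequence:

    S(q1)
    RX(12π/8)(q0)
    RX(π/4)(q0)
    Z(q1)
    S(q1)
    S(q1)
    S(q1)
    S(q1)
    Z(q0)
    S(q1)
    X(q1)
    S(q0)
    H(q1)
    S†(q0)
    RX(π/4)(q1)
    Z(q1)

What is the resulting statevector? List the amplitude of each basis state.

The resulting statevector has amplitude -sqrt(2)/4 - 1/4 - I/4 on |00>, -sqrt(2)/4 - 1/4 - I/4 on |01>, -sqrt(2)/4 + 1/4 + I/4 on |10>, -sqrt(2)/4 + 1/4 + I/4 on |11>. Key observation: steps 5-8 multiply out to the identity, so the circuit reduces to the remaining gates.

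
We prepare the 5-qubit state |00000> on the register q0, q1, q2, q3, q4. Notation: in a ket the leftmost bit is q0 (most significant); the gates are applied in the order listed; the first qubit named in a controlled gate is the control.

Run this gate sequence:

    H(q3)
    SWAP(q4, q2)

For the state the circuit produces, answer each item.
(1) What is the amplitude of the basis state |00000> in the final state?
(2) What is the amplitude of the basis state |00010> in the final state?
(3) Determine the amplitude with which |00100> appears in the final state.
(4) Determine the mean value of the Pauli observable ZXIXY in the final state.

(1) |00000> carries amplitude sqrt(2)/2 in the final state.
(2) The amplitude on |00010> is sqrt(2)/2.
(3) |00100> carries amplitude 0 in the final state.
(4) In the final state, ZXIXY has expectation 0.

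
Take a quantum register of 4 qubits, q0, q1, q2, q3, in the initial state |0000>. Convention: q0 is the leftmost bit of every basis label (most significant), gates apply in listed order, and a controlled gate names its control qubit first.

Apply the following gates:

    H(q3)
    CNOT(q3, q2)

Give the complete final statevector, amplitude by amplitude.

After the circuit, the state carries amplitude sqrt(2)/2 on |0000>, sqrt(2)/2 on |0011>, and 0 on every other basis state.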